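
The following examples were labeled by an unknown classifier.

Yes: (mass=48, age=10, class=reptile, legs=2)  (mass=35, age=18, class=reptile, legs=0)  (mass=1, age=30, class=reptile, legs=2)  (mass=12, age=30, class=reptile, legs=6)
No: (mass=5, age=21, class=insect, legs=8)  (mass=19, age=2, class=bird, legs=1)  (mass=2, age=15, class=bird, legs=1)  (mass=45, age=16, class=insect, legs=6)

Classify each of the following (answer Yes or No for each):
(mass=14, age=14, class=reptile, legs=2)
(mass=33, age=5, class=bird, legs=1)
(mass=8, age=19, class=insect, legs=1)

Comparing the two groups points to one rule — class is reptile.
(mass=14, age=14, class=reptile, legs=2) → class is reptile → Yes. (mass=33, age=5, class=bird, legs=1) → class is bird → No. (mass=8, age=19, class=insect, legs=1) → class is insect → No.

Yes, No, No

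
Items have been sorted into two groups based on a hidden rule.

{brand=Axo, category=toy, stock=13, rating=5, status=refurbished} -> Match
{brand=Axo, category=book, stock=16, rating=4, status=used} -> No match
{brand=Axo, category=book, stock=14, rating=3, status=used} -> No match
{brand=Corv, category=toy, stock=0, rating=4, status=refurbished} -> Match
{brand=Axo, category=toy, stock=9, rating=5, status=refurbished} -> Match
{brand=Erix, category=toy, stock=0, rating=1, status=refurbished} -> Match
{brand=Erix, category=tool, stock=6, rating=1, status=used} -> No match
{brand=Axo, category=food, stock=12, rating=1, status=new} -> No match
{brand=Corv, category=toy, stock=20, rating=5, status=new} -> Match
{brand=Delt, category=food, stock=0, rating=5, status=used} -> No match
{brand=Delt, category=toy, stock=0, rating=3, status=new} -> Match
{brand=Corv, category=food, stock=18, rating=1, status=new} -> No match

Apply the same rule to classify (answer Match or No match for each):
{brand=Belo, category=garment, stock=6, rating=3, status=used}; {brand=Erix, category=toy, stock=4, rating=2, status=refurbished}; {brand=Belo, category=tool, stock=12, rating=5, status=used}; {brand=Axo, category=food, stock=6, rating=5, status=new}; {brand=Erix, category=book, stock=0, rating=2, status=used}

No match, Match, No match, No match, No match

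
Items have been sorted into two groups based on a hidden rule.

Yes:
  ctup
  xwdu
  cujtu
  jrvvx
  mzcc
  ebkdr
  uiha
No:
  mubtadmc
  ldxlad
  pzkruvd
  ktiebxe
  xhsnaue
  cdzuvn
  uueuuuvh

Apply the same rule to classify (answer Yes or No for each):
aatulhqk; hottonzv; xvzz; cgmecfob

No, No, Yes, No

'Yes' ⟺ length ≤ 5.
aatulhqk — length 8, hence No. hottonzv — length 8, hence No. xvzz — length 4, hence Yes. cgmecfob — length 8, hence No.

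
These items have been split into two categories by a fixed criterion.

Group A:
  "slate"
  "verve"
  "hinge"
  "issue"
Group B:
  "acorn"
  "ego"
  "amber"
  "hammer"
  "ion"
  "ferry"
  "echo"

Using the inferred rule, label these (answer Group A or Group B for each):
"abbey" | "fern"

Group B, Group B

Comparing the two groups points to one rule — ends with 'e'.
"abbey" → ends with 'y' → Group B. "fern" → ends with 'n' → Group B.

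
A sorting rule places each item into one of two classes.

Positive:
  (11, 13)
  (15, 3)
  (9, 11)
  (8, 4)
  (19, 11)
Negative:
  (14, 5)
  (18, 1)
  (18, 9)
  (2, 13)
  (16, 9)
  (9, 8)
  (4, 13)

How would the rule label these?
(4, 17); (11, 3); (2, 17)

All 'Positive' examples share one property — sum is even — and every 'Negative' example lacks it.
(4, 17): 4+17 = 21, lacks this property → Negative. (11, 3): 11+3 = 14, meets the rule → Positive. (2, 17): 2+17 = 19, lacks this property → Negative.

Negative, Positive, Negative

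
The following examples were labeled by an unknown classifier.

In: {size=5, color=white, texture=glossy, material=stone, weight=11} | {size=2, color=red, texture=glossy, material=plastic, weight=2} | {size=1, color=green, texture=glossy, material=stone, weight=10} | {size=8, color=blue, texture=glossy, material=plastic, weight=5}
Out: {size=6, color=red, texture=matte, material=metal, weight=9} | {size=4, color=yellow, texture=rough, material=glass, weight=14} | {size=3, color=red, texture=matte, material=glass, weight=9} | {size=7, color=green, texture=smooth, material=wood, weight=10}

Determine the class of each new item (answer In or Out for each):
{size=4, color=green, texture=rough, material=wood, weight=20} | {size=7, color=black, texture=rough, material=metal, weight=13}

Looking at the examples, the only property every 'In' case has and every 'Out' case lacks is: texture is glossy.
Out: {size=4, color=green, texture=rough, material=wood, weight=20}, since texture is rough. Out: {size=7, color=black, texture=rough, material=metal, weight=13}, since texture is rough.

Out, Out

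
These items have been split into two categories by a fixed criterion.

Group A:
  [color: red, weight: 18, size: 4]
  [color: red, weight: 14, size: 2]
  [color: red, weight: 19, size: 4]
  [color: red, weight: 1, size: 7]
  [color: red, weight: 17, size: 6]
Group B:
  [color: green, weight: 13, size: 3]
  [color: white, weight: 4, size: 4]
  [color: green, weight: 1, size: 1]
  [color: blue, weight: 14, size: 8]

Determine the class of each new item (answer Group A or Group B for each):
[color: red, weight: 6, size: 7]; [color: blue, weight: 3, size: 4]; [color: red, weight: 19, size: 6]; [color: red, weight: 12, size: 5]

Rule: color is red. This holds for each 'Group A' example and fails for each 'Group B' one.

Group A, Group B, Group A, Group A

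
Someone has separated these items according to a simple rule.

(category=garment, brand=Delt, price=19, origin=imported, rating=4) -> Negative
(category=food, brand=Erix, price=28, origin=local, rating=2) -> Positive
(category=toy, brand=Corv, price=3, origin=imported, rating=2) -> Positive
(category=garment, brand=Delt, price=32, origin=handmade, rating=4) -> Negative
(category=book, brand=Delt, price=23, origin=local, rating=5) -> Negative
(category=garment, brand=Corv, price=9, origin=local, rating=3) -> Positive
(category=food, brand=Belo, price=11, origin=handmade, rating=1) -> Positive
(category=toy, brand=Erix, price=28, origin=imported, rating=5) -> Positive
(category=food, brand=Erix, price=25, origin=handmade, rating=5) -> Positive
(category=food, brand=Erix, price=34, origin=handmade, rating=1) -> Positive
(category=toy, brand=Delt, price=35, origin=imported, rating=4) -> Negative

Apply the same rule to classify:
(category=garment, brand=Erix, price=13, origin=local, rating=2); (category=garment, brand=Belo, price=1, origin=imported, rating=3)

Positive, Positive

The rule appears to be: brand is not Delt.
(category=garment, brand=Erix, price=13, origin=local, rating=2): Positive (brand is Erix).
(category=garment, brand=Belo, price=1, origin=imported, rating=3): Positive (brand is Belo).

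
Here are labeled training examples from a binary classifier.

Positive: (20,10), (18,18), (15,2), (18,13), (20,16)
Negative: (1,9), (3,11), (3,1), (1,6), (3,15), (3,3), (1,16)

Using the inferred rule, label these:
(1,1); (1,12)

The common property of the 'Positive' items is: first ≥ 6. No 'Negative' item has it.

Negative, Negative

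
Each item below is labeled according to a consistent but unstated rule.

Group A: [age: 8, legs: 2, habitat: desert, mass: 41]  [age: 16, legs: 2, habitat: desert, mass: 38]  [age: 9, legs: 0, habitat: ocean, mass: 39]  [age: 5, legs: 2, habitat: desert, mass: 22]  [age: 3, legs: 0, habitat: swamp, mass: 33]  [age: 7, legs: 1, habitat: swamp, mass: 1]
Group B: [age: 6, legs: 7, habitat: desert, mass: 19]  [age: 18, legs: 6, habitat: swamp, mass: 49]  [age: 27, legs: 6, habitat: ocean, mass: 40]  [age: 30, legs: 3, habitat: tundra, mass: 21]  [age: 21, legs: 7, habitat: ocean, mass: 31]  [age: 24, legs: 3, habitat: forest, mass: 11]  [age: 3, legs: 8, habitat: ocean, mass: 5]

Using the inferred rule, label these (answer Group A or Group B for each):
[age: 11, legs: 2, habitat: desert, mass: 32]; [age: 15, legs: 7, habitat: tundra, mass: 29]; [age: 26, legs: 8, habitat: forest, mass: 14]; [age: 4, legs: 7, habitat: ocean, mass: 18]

Group A, Group B, Group B, Group B

A rule that fits every label: legs ≤ 2 — true of each 'Group A' example, false of each 'Group B' one.
[age: 11, legs: 2, habitat: desert, mass: 32]: Group A (legs = 2).
[age: 15, legs: 7, habitat: tundra, mass: 29]: Group B (legs = 7).
[age: 26, legs: 8, habitat: forest, mass: 14]: Group B (legs = 8).
[age: 4, legs: 7, habitat: ocean, mass: 18]: Group B (legs = 7).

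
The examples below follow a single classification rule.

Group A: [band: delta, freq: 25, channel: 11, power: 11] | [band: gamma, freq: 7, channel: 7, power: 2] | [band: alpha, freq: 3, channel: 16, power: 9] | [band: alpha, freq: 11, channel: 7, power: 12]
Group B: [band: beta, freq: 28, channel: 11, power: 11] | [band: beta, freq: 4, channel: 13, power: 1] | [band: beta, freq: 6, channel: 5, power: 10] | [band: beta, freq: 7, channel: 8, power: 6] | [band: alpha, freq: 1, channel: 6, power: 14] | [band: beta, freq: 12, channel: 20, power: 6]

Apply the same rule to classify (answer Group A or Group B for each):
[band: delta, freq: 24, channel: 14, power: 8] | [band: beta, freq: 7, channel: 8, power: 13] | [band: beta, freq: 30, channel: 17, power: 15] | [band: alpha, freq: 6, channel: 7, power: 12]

The rule appears to be: band is not beta AND freq ≥ 3.

Group A, Group B, Group B, Group A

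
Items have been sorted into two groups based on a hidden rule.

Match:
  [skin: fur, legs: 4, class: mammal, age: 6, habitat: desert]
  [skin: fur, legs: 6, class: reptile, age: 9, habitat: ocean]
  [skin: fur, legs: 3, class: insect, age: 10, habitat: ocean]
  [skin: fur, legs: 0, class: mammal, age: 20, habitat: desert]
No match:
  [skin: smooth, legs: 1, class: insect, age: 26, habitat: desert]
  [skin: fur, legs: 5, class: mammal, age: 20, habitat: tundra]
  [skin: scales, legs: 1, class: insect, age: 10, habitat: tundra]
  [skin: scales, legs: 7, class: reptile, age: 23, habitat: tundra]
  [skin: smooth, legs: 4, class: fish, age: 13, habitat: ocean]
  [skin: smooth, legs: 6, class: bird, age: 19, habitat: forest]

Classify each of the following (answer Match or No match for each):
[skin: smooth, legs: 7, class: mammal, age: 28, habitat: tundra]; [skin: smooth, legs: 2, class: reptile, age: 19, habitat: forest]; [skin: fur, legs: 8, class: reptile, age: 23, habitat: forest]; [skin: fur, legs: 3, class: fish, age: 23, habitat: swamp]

The simplest hypothesis consistent with all the labels is: skin is fur AND legs ≠ 5.
[skin: smooth, legs: 7, class: mammal, age: 28, habitat: tundra]: skin is smooth, legs = 7, does not fit → No match. [skin: smooth, legs: 2, class: reptile, age: 19, habitat: forest]: skin is smooth, legs = 2, does not fit → No match. [skin: fur, legs: 8, class: reptile, age: 23, habitat: forest]: skin is fur, legs = 8, matches → Match. [skin: fur, legs: 3, class: fish, age: 23, habitat: swamp]: skin is fur, legs = 3, matches → Match.

No match, No match, Match, Match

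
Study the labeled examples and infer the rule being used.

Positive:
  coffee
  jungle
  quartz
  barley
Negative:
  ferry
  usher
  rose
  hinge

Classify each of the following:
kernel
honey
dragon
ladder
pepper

Positive, Negative, Positive, Positive, Positive

The rule appears to be: length 6.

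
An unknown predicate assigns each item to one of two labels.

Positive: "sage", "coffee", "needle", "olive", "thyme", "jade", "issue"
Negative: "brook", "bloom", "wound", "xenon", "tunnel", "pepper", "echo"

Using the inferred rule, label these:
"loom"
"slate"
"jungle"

Negative, Positive, Positive

One predicate separates the groups cleanly: ends with 'e'.
Negative: "loom", since ends with 'm'. Positive: "slate", since ends with 'e'. Positive: "jungle", since ends with 'e'.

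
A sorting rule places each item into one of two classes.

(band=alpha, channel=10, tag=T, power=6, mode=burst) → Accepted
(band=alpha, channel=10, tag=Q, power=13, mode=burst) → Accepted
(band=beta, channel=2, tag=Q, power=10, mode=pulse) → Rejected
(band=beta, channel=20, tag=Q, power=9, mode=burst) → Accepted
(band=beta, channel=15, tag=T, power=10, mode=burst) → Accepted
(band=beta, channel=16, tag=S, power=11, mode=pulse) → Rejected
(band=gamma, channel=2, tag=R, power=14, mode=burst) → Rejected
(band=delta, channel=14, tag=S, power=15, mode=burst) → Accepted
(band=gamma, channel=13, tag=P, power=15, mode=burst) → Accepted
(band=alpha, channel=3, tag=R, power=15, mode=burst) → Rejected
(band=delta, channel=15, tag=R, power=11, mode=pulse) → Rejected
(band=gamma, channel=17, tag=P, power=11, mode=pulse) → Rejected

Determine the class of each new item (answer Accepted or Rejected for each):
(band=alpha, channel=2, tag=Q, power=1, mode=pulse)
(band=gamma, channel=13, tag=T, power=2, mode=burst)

Rejected, Accepted

A rule that fits every label: mode is burst AND channel ≥ 10 — true of each 'Accepted' example, false of each 'Rejected' one.
(band=alpha, channel=2, tag=Q, power=1, mode=pulse) → mode is pulse, channel = 2 → Rejected. (band=gamma, channel=13, tag=T, power=2, mode=burst) → mode is burst, channel = 13 → Accepted.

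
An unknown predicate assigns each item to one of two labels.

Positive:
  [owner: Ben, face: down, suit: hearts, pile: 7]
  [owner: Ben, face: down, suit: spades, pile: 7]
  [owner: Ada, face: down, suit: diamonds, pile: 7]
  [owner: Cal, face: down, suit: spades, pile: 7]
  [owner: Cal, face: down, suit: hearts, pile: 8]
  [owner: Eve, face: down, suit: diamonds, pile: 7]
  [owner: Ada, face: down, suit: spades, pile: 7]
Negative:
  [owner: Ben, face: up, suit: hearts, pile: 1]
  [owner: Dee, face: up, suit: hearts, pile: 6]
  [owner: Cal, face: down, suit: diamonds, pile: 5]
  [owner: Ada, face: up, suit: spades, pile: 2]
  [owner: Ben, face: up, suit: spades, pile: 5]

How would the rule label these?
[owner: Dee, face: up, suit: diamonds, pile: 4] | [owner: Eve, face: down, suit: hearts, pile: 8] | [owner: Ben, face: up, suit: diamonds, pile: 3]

One predicate separates the groups cleanly: pile ≥ 7.
[owner: Dee, face: up, suit: diamonds, pile: 4]: pile = 4, lacks this property → Negative. [owner: Eve, face: down, suit: hearts, pile: 8]: pile = 8, passes → Positive. [owner: Ben, face: up, suit: diamonds, pile: 3]: pile = 3, lacks this property → Negative.

Negative, Positive, Negative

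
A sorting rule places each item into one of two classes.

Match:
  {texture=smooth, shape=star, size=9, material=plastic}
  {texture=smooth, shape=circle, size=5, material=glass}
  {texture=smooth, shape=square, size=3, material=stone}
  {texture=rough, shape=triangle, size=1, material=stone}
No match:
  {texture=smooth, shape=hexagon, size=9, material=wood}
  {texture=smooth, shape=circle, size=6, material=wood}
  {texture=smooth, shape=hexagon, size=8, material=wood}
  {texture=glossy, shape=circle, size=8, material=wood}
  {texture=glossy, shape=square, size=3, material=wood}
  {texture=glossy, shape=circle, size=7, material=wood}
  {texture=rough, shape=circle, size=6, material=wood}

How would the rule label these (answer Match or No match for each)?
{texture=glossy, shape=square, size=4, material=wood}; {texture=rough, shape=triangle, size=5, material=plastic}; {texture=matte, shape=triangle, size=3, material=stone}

No match, Match, Match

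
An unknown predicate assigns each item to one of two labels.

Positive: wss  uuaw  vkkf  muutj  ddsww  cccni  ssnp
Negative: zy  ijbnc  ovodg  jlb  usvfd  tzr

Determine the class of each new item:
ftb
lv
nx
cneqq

Negative, Negative, Negative, Positive

One predicate separates the groups cleanly: has a double letter.
ftb: no doubled letter, doesn't qualify → Negative. lv: no doubled letter, doesn't qualify → Negative. nx: no doubled letter, doesn't qualify → Negative. cneqq: 'qq' doubled, matches → Positive.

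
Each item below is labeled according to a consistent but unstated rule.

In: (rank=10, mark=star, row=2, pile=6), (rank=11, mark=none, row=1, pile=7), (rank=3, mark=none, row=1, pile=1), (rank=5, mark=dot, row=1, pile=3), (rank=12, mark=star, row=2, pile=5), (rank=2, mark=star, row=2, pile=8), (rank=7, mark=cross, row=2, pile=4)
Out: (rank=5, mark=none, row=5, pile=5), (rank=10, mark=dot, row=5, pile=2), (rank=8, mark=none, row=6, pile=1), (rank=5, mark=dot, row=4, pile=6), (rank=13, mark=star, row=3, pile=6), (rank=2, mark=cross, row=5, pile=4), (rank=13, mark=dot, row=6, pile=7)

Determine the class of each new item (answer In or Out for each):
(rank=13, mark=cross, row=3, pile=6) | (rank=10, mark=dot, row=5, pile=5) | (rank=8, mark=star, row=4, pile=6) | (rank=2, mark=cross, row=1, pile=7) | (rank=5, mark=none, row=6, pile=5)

The simplest hypothesis consistent with all the labels is: row ≤ 2.
(rank=13, mark=cross, row=3, pile=6) → row = 3 → Out.
(rank=10, mark=dot, row=5, pile=5) → row = 5 → Out.
(rank=8, mark=star, row=4, pile=6) → row = 4 → Out.
(rank=2, mark=cross, row=1, pile=7) → row = 1 → In.
(rank=5, mark=none, row=6, pile=5) → row = 6 → Out.

Out, Out, Out, In, Out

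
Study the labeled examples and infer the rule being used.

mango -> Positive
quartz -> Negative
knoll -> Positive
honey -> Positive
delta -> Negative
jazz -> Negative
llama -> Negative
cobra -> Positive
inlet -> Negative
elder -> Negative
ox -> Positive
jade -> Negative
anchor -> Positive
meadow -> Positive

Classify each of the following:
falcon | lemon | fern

Positive, Positive, Negative

Every 'Positive' example satisfies: contains 'o'. None of the 'Negative' examples do.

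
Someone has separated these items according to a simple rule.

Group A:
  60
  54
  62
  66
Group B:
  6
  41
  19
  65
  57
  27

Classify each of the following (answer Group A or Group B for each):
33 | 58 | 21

Group B, Group A, Group B

Rule: even AND at least 19. This holds for each 'Group A' example and fails for each 'Group B' one.
Group B: 33, since 33 is odd, 33 ≥ 19.
Group A: 58, since 58 is even, 58 ≥ 19.
Group B: 21, since 21 is odd, 21 ≥ 19.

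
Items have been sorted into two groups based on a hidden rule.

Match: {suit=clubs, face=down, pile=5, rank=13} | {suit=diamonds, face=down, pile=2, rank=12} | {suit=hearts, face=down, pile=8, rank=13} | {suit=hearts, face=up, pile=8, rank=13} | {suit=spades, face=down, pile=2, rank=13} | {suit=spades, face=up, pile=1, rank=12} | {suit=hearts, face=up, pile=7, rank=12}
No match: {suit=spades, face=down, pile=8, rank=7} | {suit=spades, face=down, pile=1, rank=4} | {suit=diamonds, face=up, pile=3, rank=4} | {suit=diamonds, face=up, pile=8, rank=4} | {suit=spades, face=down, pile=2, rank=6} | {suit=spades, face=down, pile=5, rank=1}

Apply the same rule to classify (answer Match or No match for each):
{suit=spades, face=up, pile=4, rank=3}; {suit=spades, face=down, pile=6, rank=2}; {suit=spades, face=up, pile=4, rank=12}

No match, No match, Match

The distinguishing property — rank ≥ 12 — holds for all the 'Match' cases and none of the 'No match' cases.
No match: {suit=spades, face=up, pile=4, rank=3}, since rank = 3.
No match: {suit=spades, face=down, pile=6, rank=2}, since rank = 2.
Match: {suit=spades, face=up, pile=4, rank=12}, since rank = 12.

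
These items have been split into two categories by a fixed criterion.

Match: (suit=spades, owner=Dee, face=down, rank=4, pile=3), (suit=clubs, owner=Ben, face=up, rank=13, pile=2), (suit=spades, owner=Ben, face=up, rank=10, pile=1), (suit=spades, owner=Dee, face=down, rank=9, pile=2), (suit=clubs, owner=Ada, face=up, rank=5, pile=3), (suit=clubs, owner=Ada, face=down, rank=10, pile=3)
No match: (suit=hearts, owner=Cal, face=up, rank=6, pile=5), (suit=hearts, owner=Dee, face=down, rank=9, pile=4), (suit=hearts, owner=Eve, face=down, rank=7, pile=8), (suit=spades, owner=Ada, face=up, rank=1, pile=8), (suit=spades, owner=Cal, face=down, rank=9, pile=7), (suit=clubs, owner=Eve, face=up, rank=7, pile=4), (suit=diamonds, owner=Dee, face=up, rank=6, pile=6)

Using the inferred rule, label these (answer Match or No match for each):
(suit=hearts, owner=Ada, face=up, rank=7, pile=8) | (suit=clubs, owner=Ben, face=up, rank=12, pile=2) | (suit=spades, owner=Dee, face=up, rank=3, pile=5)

The rule appears to be: pile ≤ 3.
(suit=hearts, owner=Ada, face=up, rank=7, pile=8): pile = 8, doesn't qualify → No match.
(suit=clubs, owner=Ben, face=up, rank=12, pile=2): pile = 2, fits → Match.
(suit=spades, owner=Dee, face=up, rank=3, pile=5): pile = 5, doesn't qualify → No match.

No match, Match, No match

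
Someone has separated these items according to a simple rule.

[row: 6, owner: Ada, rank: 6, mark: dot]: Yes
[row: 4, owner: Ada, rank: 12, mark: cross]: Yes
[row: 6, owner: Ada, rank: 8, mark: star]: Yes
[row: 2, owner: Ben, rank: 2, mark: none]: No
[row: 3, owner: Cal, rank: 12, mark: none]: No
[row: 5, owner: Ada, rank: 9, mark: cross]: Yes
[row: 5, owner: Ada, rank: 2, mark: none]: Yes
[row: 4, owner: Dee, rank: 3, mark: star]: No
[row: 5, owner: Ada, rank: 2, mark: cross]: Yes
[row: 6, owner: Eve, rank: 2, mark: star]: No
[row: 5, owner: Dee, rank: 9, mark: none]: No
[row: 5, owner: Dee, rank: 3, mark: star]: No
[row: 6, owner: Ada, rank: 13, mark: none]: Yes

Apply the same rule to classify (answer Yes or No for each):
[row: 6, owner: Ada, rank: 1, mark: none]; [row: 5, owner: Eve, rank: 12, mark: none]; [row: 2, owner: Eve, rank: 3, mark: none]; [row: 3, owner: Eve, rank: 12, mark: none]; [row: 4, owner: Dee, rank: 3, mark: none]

Yes, No, No, No, No

Comparing the two groups points to one rule — owner is Ada.
[row: 6, owner: Ada, rank: 1, mark: none] → owner is Ada → Yes.
[row: 5, owner: Eve, rank: 12, mark: none] → owner is Eve → No.
[row: 2, owner: Eve, rank: 3, mark: none] → owner is Eve → No.
[row: 3, owner: Eve, rank: 12, mark: none] → owner is Eve → No.
[row: 4, owner: Dee, rank: 3, mark: none] → owner is Dee → No.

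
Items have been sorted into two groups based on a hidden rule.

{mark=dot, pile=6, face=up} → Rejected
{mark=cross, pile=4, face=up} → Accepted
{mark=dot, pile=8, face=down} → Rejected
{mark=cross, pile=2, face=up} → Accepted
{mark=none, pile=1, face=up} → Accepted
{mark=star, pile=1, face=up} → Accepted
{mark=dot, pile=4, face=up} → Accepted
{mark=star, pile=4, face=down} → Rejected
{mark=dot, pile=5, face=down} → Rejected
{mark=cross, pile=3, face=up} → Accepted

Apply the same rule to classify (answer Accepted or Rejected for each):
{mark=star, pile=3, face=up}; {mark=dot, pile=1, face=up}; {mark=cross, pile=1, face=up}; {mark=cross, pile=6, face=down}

Accepted, Accepted, Accepted, Rejected

The common property of the 'Accepted' items is: face is up AND pile ≤ 4. No 'Rejected' item has it.
{mark=star, pile=3, face=up}: face is up, pile = 3, passes → Accepted.
{mark=dot, pile=1, face=up}: face is up, pile = 1, passes → Accepted.
{mark=cross, pile=1, face=up}: face is up, pile = 1, passes → Accepted.
{mark=cross, pile=6, face=down}: face is down, pile = 6, does not pass → Rejected.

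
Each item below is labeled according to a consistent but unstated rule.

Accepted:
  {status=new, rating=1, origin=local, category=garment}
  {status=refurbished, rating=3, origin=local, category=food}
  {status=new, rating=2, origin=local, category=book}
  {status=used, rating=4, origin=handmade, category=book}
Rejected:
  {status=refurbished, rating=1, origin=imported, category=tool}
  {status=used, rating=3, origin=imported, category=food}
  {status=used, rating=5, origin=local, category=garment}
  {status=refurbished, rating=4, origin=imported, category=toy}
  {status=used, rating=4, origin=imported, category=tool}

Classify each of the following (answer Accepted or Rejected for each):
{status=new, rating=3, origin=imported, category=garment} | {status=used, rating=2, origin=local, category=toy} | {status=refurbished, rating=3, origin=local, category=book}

All 'Accepted' examples share one property — origin is not imported AND rating ≤ 4 — and every 'Rejected' example lacks it.
{status=new, rating=3, origin=imported, category=garment} → origin is imported, rating = 3 → Rejected.
{status=used, rating=2, origin=local, category=toy} → origin is local, rating = 2 → Accepted.
{status=refurbished, rating=3, origin=local, category=book} → origin is local, rating = 3 → Accepted.

Rejected, Accepted, Accepted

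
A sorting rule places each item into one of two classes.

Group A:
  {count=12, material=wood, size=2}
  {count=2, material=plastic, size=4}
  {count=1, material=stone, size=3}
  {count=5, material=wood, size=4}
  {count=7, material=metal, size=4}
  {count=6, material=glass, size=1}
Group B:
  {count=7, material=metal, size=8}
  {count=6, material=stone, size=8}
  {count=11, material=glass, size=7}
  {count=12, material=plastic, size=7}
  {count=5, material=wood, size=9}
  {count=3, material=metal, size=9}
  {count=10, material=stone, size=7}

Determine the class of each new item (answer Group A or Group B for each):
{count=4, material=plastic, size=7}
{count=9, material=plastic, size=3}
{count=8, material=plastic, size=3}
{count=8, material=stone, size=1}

Group B, Group A, Group A, Group A

All 'Group A' examples share one property — size ≤ 4 — and every 'Group B' example lacks it.
{count=4, material=plastic, size=7} — size = 7, hence Group B. {count=9, material=plastic, size=3} — size = 3, hence Group A. {count=8, material=plastic, size=3} — size = 3, hence Group A. {count=8, material=stone, size=1} — size = 1, hence Group A.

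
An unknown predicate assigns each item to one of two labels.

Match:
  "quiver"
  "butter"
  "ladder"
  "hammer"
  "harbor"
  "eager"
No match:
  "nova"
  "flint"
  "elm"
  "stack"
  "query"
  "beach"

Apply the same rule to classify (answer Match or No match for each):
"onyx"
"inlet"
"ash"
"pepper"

The pattern is that an item is 'Match' exactly when: ends with 'r'.
"onyx" — ends with 'x', hence No match.
"inlet" — ends with 't', hence No match.
"ash" — ends with 'h', hence No match.
"pepper" — ends with 'r', hence Match.

No match, No match, No match, Match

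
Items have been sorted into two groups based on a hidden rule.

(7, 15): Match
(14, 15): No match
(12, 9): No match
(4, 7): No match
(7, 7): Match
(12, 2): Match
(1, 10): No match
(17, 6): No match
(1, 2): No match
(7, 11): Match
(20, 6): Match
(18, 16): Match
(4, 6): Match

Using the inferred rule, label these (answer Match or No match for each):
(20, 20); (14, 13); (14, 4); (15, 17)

Every 'Match' example satisfies: sum is even. None of the 'No match' examples do.
(20, 20) → 20+20 = 40 → Match. (14, 13) → 14+13 = 27 → No match. (14, 4) → 14+4 = 18 → Match. (15, 17) → 15+17 = 32 → Match.

Match, No match, Match, Match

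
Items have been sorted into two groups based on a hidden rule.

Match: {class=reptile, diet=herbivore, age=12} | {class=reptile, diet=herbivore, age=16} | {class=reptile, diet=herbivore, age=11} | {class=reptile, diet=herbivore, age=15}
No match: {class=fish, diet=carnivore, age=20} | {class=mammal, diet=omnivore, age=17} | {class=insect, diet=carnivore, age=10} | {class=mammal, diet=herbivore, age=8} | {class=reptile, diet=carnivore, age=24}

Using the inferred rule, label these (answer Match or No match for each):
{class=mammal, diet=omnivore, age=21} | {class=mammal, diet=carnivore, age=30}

The rule appears to be: diet is herbivore AND class is reptile.

No match, No match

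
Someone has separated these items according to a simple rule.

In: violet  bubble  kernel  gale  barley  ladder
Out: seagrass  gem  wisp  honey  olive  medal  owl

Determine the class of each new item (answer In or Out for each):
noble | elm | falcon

Out, Out, In

The pattern is that an item is 'In' exactly when: even length AND contains 'l'.
noble — length 5, has 'l', hence Out. elm — length 3, has 'l', hence Out. falcon — length 6, has 'l', hence In.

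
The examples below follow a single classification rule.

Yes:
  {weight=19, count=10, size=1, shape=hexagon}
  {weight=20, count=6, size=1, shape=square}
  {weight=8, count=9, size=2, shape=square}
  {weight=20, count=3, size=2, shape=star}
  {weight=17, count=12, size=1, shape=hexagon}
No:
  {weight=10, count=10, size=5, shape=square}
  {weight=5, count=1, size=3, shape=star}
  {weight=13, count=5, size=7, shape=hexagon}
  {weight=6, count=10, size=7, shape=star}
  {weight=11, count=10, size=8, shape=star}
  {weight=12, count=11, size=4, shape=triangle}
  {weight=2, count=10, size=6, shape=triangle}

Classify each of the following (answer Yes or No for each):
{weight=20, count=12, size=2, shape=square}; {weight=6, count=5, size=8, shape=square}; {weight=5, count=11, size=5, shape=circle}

Yes, No, No

A rule that fits every label: size ≤ 2 — true of each 'Yes' example, false of each 'No' one.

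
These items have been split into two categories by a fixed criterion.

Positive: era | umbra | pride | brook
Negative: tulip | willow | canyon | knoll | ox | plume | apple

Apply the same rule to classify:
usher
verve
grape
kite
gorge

'Positive' ⟺ contains 'r'.
usher: has 'r', matches → Positive.
verve: has 'r', matches → Positive.
grape: has 'r', matches → Positive.
kite: no 'r', does not fit → Negative.
gorge: has 'r', matches → Positive.

Positive, Positive, Positive, Negative, Positive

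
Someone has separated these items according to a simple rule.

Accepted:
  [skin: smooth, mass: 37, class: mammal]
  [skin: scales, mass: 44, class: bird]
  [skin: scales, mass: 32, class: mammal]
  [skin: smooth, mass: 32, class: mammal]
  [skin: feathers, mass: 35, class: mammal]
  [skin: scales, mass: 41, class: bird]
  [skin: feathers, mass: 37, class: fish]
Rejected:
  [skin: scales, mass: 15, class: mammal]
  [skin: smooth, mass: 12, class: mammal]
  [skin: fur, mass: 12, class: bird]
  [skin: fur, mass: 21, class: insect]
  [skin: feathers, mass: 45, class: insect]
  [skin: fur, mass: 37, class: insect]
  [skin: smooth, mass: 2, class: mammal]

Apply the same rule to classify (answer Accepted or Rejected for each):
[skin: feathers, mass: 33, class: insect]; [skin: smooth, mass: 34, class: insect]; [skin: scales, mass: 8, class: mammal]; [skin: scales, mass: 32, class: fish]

Rejected, Rejected, Rejected, Accepted

The rule appears to be: class is not insect AND mass ≥ 21.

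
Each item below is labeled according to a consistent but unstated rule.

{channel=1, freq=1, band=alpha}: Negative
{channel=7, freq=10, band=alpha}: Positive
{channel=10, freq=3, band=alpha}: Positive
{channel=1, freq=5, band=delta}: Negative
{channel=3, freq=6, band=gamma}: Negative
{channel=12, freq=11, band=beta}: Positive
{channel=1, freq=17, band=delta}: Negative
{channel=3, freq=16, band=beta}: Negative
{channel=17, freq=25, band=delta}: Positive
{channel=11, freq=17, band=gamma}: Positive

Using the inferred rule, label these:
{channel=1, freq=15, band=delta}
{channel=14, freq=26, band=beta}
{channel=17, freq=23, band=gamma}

Negative, Positive, Positive

The common property of the 'Positive' items is: channel ≥ 7. No 'Negative' item has it.
{channel=1, freq=15, band=delta}: Negative (channel = 1). {channel=14, freq=26, band=beta}: Positive (channel = 14). {channel=17, freq=23, band=gamma}: Positive (channel = 17).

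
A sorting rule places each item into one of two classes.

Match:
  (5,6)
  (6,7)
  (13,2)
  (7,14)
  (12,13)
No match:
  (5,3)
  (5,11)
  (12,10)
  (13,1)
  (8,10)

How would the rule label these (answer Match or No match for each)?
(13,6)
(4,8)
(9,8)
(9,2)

Match, No match, Match, Match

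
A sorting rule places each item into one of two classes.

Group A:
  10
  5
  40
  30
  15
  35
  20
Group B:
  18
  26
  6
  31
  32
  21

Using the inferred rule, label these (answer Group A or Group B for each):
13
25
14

Group B, Group A, Group B

All 'Group A' examples share one property — multiple of 5 — and every 'Group B' example lacks it.
13: 13 = 5·2 + 3, fails the rule → Group B. 25: 25 = 5·5, checks out → Group A. 14: 14 = 5·2 + 4, fails the rule → Group B.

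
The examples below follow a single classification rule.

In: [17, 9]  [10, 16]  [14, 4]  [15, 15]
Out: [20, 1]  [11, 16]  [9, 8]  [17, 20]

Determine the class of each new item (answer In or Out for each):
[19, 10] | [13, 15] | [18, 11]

One predicate separates the groups cleanly: sum is even.

Out, In, Out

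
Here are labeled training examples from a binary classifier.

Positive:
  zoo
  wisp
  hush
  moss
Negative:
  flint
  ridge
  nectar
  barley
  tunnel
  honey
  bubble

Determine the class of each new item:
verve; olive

Every 'Positive' example satisfies: length ≤ 4. None of the 'Negative' examples do.
Negative: verve, since length 5.
Negative: olive, since length 5.

Negative, Negative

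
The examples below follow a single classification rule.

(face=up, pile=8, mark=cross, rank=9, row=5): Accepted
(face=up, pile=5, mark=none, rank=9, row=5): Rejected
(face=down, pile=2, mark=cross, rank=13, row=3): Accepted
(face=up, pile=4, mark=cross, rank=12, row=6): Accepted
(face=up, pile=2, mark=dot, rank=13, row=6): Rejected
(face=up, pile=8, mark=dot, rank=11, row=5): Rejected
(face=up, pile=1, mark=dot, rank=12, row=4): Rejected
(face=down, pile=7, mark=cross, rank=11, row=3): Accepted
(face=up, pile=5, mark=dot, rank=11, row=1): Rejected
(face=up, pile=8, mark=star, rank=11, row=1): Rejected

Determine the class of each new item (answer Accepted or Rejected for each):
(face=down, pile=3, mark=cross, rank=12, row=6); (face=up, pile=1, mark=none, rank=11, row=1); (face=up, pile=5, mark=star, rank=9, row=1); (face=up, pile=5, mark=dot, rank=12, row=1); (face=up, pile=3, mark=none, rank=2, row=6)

Accepted, Rejected, Rejected, Rejected, Rejected

Comparing the two groups points to one rule — mark is cross.
(face=down, pile=3, mark=cross, rank=12, row=6) → mark is cross → Accepted.
(face=up, pile=1, mark=none, rank=11, row=1) → mark is none → Rejected.
(face=up, pile=5, mark=star, rank=9, row=1) → mark is star → Rejected.
(face=up, pile=5, mark=dot, rank=12, row=1) → mark is dot → Rejected.
(face=up, pile=3, mark=none, rank=2, row=6) → mark is none → Rejected.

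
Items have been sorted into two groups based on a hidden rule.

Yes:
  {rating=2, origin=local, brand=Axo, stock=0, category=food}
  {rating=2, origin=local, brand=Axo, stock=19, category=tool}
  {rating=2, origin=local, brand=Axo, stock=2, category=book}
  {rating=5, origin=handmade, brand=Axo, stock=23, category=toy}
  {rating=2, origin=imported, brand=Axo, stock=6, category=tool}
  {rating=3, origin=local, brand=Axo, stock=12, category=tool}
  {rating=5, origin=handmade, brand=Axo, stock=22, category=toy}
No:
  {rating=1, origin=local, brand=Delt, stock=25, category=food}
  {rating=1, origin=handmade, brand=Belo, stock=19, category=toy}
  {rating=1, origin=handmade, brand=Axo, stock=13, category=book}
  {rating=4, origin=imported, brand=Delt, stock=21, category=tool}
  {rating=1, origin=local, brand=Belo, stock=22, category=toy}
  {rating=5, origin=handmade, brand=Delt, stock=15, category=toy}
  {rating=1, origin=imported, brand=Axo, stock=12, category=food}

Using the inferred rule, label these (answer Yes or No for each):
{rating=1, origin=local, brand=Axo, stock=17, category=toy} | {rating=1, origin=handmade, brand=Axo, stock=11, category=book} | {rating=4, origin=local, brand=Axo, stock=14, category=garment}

No, No, Yes

Rule: brand is Axo AND rating ≥ 2. This holds for each 'Yes' example and fails for each 'No' one.
{rating=1, origin=local, brand=Axo, stock=17, category=toy}: brand is Axo, rating = 1 — doesn't match, so No. {rating=1, origin=handmade, brand=Axo, stock=11, category=book}: brand is Axo, rating = 1 — doesn't match, so No. {rating=4, origin=local, brand=Axo, stock=14, category=garment}: brand is Axo, rating = 4 — has this property, so Yes.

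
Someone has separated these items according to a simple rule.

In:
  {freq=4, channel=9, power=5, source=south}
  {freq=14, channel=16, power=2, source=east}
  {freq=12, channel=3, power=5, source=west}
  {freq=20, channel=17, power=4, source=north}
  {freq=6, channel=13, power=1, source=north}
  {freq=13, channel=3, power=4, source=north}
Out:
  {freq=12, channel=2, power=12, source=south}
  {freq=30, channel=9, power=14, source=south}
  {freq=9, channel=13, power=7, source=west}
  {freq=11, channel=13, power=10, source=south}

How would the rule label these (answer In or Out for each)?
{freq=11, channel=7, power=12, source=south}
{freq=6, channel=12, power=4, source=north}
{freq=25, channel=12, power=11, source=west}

Every 'In' example satisfies: power ≤ 5. None of the 'Out' examples do.
{freq=11, channel=7, power=12, source=south} — power = 12, hence Out. {freq=6, channel=12, power=4, source=north} — power = 4, hence In. {freq=25, channel=12, power=11, source=west} — power = 11, hence Out.

Out, In, Out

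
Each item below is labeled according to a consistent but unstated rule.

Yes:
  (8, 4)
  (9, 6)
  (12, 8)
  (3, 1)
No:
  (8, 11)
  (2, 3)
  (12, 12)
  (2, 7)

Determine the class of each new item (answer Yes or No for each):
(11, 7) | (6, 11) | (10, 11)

Yes, No, No

The distinguishing property — first > second — holds for all the 'Yes' cases and none of the 'No' cases.
(11, 7): Yes (11 > 7).
(6, 11): No (6 < 11).
(10, 11): No (10 < 11).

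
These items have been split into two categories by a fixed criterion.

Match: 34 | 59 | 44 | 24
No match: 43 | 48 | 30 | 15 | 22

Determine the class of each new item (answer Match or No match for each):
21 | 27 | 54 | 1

Looking at the examples, the only property every 'Match' case has and every 'No match' case lacks is: ≡ 4 (mod 5).
21 — 21 mod 5 = 1, hence No match. 27 — 27 mod 5 = 2, hence No match. 54 — 54 mod 5 = 4, hence Match. 1 — 1 mod 5 = 1, hence No match.

No match, No match, Match, No match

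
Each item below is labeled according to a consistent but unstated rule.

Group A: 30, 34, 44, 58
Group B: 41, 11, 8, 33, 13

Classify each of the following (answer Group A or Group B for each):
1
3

The simplest hypothesis consistent with all the labels is: even AND at least 11.
Group B: 1, since 1 is odd, 1 < 11.
Group B: 3, since 3 is odd, 3 < 11.

Group B, Group B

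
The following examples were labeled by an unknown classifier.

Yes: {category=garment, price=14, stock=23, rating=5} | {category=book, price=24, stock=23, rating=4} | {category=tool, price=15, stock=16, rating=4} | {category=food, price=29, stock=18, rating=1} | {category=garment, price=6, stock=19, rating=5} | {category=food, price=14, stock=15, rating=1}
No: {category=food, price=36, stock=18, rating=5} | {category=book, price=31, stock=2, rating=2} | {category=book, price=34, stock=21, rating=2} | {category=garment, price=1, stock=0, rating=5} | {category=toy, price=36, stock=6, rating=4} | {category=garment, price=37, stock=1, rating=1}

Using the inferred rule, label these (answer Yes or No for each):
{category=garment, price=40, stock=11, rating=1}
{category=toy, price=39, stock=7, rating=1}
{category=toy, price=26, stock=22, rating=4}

One predicate separates the groups cleanly: price ≤ 29 AND stock ≥ 1.

No, No, Yes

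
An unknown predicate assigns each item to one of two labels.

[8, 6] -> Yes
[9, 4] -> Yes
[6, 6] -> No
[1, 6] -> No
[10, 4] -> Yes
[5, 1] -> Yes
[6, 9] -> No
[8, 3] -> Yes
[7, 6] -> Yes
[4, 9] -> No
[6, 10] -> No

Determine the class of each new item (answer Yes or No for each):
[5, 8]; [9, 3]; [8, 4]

Rule: first > second. This holds for each 'Yes' example and fails for each 'No' one.
[5, 8]: 5 < 8 — does not pass, so No.
[9, 3]: 9 > 3 — fits, so Yes.
[8, 4]: 8 > 4 — fits, so Yes.

No, Yes, Yes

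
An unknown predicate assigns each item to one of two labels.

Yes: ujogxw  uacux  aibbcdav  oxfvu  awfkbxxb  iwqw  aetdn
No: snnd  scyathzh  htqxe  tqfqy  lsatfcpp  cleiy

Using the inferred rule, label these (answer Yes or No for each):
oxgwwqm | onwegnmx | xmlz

Yes, Yes, No

Comparing the two groups points to one rule — starts with a vowel.
oxgwwqm: starts with 'o', matches → Yes.
onwegnmx: starts with 'o', matches → Yes.
xmlz: starts with 'x', fails the rule → No.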